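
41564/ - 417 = -100 + 136/417 =- 99.67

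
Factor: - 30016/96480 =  - 2^1*3^(  -  2 )*5^( - 1)*  7^1 = - 14/45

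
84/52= 1  +  8/13 = 1.62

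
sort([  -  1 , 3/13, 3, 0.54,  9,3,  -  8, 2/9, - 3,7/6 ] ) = [ - 8,  -  3,  -  1,  2/9,  3/13, 0.54,  7/6, 3, 3,9]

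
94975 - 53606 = 41369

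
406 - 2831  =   - 2425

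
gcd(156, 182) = 26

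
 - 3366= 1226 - 4592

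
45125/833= 54 + 143/833 = 54.17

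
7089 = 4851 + 2238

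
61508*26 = 1599208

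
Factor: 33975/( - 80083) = -3^2*5^2 * 53^( - 1)*151^1 * 1511^ ( - 1)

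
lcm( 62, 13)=806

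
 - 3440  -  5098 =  - 8538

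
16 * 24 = 384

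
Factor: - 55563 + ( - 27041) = -82604 = - 2^2* 107^1*193^1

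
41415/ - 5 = -8283 + 0/1 =-  8283.00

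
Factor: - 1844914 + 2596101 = 751187 = 29^1*25903^1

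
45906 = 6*7651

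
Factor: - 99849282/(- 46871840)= 49924641/23435920 = 2^(-4 )*3^1 *5^( - 1 )*13^1 * 73^ (  -  1)*4013^(  -  1)* 1280119^1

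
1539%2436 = 1539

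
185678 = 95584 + 90094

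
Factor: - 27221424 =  - 2^4*3^1*317^1*1789^1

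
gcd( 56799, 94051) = 1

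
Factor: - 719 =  -719^1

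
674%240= 194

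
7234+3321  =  10555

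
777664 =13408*58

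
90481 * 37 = 3347797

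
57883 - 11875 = 46008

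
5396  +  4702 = 10098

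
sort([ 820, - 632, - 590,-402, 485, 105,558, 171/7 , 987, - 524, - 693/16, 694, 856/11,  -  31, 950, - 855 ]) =[ - 855, - 632, - 590, - 524, - 402, - 693/16, - 31, 171/7 , 856/11, 105, 485 , 558, 694,  820 , 950,987 ] 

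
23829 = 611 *39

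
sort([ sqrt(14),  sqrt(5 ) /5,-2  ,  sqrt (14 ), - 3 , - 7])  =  [ - 7, - 3, - 2,sqrt(5 )/5, sqrt( 14), sqrt (14)] 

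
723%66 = 63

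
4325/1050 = 4 + 5/42 = 4.12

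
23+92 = 115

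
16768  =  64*262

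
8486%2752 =230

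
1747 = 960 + 787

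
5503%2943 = 2560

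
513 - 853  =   - 340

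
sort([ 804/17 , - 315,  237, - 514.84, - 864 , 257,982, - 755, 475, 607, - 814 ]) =[ - 864, - 814, - 755, - 514.84 , - 315, 804/17,237,257, 475, 607, 982 ] 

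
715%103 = 97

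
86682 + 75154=161836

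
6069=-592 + 6661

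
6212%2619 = 974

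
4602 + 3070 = 7672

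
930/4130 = 93/413 = 0.23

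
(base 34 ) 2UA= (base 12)1B26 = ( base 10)3342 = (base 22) 6JK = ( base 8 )6416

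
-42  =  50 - 92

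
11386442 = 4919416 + 6467026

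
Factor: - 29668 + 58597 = 28929 = 3^1*9643^1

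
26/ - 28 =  -1+ 1/14 = -0.93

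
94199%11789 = 11676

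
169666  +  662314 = 831980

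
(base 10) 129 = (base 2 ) 10000001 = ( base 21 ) 63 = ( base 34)3R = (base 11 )108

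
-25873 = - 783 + -25090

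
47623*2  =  95246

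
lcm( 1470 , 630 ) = 4410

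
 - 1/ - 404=1/404= 0.00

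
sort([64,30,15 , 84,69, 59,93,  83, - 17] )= [ -17 , 15,30,59,64,69,  83,84,93 ] 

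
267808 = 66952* 4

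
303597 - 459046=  - 155449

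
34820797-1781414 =33039383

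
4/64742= 2/32371 = 0.00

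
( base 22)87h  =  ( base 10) 4043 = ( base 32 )3UB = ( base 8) 7713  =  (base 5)112133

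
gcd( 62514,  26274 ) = 906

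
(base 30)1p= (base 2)110111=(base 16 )37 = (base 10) 55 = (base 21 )2d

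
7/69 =7/69 = 0.10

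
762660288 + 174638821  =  937299109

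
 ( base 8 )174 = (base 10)124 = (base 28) 4c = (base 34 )3m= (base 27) 4g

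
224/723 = 224/723 = 0.31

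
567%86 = 51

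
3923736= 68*57702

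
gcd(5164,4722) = 2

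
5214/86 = 60 +27/43 = 60.63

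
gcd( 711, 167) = 1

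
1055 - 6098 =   -  5043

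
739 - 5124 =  - 4385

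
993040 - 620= 992420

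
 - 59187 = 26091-85278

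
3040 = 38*80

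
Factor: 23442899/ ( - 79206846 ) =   -  2^(-1)*3^( - 1 )*353^( - 1)*37397^( - 1)* 23442899^1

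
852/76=11 + 4/19=11.21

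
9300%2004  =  1284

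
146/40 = 3 + 13/20 = 3.65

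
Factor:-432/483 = -144/161 = - 2^4*3^2*7^( - 1 )*23^ (-1)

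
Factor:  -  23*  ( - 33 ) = 759 = 3^1 * 11^1 * 23^1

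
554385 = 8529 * 65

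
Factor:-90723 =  - 3^1 *30241^1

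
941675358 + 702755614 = 1644430972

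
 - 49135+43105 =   -  6030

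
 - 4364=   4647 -9011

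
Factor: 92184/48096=23/12 = 2^( - 2)*3^( - 1)*23^1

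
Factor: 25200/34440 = 30/41 = 2^1*3^1*5^1*41^( - 1)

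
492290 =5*98458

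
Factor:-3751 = - 11^2 * 31^1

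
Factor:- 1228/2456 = - 2^( - 1) = -1/2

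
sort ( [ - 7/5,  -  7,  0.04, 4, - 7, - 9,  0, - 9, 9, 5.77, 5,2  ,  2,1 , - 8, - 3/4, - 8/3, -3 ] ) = [-9,-9, - 8, - 7, - 7, - 3,  -  8/3,-7/5, - 3/4 , 0,  0.04,1, 2,2,  4, 5,  5.77,  9 ]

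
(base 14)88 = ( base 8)170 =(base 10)120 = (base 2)1111000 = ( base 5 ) 440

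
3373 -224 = 3149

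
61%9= 7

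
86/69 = 1 + 17/69 = 1.25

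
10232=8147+2085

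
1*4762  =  4762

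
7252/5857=7252/5857 = 1.24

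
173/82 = 173/82 =2.11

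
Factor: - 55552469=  - 7^1*1787^1*4441^1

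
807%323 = 161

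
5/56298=5/56298 = 0.00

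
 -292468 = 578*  ( - 506)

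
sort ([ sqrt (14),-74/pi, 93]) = [ - 74/pi,sqrt( 14) , 93]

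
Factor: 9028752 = 2^4*3^1*79^1*2381^1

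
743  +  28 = 771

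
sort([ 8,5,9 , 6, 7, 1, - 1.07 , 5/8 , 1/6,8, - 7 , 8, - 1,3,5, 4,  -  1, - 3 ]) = [ - 7 , - 3, - 1.07,  -  1, - 1,  1/6 , 5/8,1, 3,4,5, 5,6, 7,8, 8, 8,9 ] 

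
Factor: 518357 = 7^1*74051^1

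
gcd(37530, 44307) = 27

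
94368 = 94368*1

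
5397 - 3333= 2064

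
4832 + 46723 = 51555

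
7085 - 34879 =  - 27794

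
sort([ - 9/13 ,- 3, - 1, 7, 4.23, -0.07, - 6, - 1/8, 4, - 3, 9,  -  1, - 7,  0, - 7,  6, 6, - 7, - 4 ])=[-7 , - 7, - 7, - 6, - 4,-3,  -  3 , - 1, - 1, - 9/13 , - 1/8, - 0.07,  0, 4,  4.23, 6,6, 7, 9] 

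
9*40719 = 366471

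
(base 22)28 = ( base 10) 52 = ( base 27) 1p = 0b110100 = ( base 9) 57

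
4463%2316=2147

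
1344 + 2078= 3422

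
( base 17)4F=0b1010011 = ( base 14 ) 5D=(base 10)83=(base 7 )146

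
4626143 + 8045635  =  12671778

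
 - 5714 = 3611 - 9325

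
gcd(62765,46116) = 1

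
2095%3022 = 2095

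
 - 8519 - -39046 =30527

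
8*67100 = 536800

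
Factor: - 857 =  - 857^1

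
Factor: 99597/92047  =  3^1*83^( -1 ) * 1109^( - 1)*33199^1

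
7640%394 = 154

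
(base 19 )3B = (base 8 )104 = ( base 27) 2e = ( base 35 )1X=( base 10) 68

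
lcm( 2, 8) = 8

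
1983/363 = 661/121 =5.46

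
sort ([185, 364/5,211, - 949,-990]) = [ - 990, - 949, 364/5, 185, 211] 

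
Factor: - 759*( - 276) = 2^2*3^2*11^1*23^2 = 209484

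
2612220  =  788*3315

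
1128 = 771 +357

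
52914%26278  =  358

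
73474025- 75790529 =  - 2316504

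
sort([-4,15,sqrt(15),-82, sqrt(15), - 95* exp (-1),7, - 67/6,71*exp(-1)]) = [-82, - 95*exp(- 1), - 67/6, - 4, sqrt(15 ),  sqrt ( 15 ),7, 15,  71 * exp(-1)] 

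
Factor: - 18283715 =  - 5^1*89^1*181^1*227^1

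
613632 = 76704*8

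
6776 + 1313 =8089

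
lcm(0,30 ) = 0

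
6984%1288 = 544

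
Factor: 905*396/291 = 2^2*3^1*5^1*11^1*97^(  -  1)*181^1 = 119460/97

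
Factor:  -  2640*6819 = -2^4*3^2*5^1* 11^1 *2273^1 =- 18002160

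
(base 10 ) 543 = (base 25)LI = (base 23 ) 10E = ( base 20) 173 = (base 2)1000011111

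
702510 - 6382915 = - 5680405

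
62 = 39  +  23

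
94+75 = 169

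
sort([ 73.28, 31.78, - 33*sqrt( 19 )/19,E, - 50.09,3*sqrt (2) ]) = [ - 50.09, - 33*sqrt( 19 )/19, E,3*sqrt(2 ),31.78,73.28] 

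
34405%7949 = 2609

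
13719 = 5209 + 8510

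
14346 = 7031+7315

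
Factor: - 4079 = -4079^1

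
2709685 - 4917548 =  - 2207863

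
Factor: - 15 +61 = 46= 2^1*23^1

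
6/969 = 2/323 =0.01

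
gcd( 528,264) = 264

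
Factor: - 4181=-37^1 *113^1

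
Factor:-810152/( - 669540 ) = 202538/167385 = 2^1 * 3^( - 1)*5^( - 1)*7^1*17^1*23^1*37^1*11159^( - 1)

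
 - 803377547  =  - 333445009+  - 469932538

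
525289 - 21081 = 504208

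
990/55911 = 330/18637  =  0.02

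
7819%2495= 334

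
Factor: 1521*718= 1092078 = 2^1*3^2*13^2*359^1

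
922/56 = 461/28 =16.46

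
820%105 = 85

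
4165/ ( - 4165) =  - 1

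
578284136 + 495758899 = 1074043035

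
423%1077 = 423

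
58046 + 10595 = 68641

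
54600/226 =241+67/113 = 241.59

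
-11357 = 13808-25165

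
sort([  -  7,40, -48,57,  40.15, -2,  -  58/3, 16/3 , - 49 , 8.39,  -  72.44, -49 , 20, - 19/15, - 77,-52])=[-77, - 72.44,- 52, - 49,-49, - 48,-58/3,  -  7,-2,- 19/15,  16/3, 8.39,  20, 40, 40.15, 57]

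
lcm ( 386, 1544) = 1544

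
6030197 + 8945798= 14975995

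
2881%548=141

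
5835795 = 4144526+1691269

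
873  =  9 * 97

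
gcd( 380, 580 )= 20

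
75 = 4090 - 4015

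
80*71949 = 5755920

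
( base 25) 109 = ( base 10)634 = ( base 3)212111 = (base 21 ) 194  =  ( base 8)1172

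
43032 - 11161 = 31871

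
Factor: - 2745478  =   - 2^1*1372739^1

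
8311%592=23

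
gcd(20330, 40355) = 5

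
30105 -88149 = -58044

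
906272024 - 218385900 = 687886124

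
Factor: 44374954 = 2^1 * 13^1*83^1*20563^1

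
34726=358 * 97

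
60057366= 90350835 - 30293469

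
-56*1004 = - 56224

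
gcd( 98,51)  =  1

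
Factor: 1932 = 2^2*3^1 * 7^1*23^1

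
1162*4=4648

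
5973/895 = 6 + 603/895 = 6.67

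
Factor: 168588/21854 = 54/7 = 2^1*3^3*7^( - 1 )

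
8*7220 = 57760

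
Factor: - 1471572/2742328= -367893/685582 =- 2^(- 1)*3^2*41^1*997^1*342791^ ( - 1 ) 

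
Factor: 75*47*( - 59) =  -3^1*5^2 * 47^1*59^1 = - 207975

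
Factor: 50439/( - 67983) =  - 23/31=- 23^1*31^( - 1 ) 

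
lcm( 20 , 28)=140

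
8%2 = 0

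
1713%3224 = 1713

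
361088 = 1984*182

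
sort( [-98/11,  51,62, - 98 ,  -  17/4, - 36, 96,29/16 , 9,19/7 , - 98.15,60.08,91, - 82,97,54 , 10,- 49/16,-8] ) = [ - 98.15, - 98,-82, -36, - 98/11,-8, - 17/4,-49/16,29/16, 19/7,9, 10,51 , 54, 60.08 , 62, 91, 96,  97]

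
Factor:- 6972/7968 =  - 2^( -3) * 7^1 = -7/8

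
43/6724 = 43/6724 =0.01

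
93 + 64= 157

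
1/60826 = 1/60826 = 0.00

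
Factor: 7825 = 5^2*313^1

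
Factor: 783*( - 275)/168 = -2^(-3)*3^2*5^2*7^(-1 )*11^1*29^1 = -  71775/56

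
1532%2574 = 1532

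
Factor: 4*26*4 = 416 = 2^5*13^1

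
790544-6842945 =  - 6052401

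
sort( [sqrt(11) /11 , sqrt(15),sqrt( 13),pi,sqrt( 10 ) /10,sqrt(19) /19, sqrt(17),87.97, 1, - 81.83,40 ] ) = [-81.83,sqrt( 19)/19,sqrt( 11)/11,sqrt( 10 )/10,1,pi, sqrt(13), sqrt( 15 ) , sqrt (17),40,  87.97] 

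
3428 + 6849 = 10277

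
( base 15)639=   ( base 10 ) 1404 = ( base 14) 724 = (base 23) 2F1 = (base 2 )10101111100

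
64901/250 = 64901/250 = 259.60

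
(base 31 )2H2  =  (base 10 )2451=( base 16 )993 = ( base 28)33f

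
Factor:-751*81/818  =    -  60831/818 = -2^( - 1) * 3^4 * 409^(- 1 )*751^1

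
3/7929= 1/2643 = 0.00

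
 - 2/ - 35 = 2/35 = 0.06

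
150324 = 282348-132024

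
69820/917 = 69820/917 = 76.14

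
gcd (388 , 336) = 4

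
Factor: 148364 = 2^2*29^1*  1279^1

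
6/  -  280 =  - 3/140 =- 0.02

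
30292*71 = 2150732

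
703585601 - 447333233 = 256252368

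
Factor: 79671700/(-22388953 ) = -2^2*5^2*29^1*83^1*331^1*22388953^( - 1)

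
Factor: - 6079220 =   -  2^2*5^1 * 7^1* 173^1 * 251^1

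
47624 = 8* 5953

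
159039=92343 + 66696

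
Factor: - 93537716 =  - 2^2*101^1*231529^1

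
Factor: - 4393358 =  - 2^1 *227^1*9677^1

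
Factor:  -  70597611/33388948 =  - 2^(-2 ) * 3^2*7^1*37^ ( - 1)*191^1 * 5867^1*225601^ ( - 1)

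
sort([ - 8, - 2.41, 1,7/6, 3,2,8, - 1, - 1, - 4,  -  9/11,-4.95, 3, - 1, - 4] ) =[ - 8, - 4.95, - 4,-4, - 2.41,  -  1, -1, - 1,-9/11, 1, 7/6, 2,  3,3,8] 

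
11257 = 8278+2979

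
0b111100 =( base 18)36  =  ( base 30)20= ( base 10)60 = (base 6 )140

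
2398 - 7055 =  - 4657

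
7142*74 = 528508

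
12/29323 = 12/29323=0.00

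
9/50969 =9/50969 = 0.00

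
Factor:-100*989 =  - 2^2*5^2*23^1*43^1 = - 98900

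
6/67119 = 2/22373 =0.00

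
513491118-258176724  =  255314394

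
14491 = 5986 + 8505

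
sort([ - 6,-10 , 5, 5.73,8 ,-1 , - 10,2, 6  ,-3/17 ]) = [  -  10,  -  10,-6, -1, - 3/17 , 2, 5,5.73,6,  8 ]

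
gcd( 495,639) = 9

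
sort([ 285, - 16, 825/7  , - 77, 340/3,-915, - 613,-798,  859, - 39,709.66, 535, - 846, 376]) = [ - 915, - 846,-798, - 613, - 77, - 39 ,-16,  340/3,  825/7, 285,376,  535,709.66,859 ] 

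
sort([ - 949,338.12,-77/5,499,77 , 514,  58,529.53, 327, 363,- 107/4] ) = [  -  949,  -  107/4, - 77/5, 58,77, 327,338.12,363, 499, 514,529.53]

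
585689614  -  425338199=160351415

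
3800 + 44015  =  47815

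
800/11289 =800/11289 = 0.07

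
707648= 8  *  88456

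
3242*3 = 9726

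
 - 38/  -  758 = 19/379 = 0.05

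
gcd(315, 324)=9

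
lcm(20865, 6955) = 20865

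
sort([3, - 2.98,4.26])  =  [ - 2.98,  3,4.26] 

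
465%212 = 41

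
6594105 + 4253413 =10847518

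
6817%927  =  328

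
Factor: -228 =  - 2^2*3^1*19^1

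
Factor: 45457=131^1*347^1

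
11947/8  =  1493 + 3/8=1493.38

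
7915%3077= 1761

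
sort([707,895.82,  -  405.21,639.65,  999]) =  [ - 405.21, 639.65,707 , 895.82, 999]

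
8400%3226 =1948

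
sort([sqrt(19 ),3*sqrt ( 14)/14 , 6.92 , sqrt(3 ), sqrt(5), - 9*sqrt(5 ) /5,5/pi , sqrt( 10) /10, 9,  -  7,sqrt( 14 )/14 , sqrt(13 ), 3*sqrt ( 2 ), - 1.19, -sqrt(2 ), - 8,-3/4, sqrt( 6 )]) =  [ - 8, - 7, - 9*sqrt( 5)/5,-sqrt(2),  -  1.19, - 3/4, sqrt(14 ) /14, sqrt(10)/10, 3 * sqrt( 14) /14,5/pi, sqrt ( 3),sqrt( 5), sqrt ( 6 ), sqrt ( 13 ), 3  *  sqrt(2),  sqrt(19 ),6.92, 9 ] 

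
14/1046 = 7/523=0.01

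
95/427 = 95/427 = 0.22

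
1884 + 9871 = 11755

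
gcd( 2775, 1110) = 555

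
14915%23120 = 14915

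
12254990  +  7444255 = 19699245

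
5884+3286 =9170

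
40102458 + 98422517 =138524975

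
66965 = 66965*1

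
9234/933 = 9+279/311= 9.90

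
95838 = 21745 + 74093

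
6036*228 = 1376208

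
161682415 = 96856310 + 64826105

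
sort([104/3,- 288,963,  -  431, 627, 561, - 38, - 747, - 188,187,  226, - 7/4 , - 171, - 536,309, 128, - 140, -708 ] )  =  [ - 747, - 708, - 536, - 431, - 288, - 188, - 171, - 140, - 38, - 7/4, 104/3, 128, 187, 226,309, 561 , 627, 963]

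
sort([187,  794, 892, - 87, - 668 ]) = [ - 668,-87, 187,794,892]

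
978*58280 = 56997840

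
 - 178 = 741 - 919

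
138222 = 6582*21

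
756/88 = 189/22 = 8.59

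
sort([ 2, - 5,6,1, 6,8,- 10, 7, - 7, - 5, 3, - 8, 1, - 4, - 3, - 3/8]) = [ - 10 , - 8,-7, - 5, - 5,-4,-3, - 3/8,1,1, 2,3,6, 6,7,8]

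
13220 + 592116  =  605336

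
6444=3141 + 3303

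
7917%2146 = 1479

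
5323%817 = 421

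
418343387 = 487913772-69570385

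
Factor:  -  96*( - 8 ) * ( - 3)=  - 2^8*3^2= - 2304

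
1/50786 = 1/50786=0.00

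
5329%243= 226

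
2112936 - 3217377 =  - 1104441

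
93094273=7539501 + 85554772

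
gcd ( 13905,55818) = 9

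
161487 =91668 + 69819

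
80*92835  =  7426800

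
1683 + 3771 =5454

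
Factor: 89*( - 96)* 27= - 230688=- 2^5 * 3^4*89^1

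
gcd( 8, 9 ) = 1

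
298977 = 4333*69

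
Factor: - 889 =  - 7^1*127^1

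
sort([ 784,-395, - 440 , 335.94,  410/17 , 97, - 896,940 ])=[ - 896,- 440,-395,  410/17, 97, 335.94,784,  940]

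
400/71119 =400/71119 = 0.01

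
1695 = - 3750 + 5445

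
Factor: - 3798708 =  - 2^2*3^1 * 19^1 * 16661^1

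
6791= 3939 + 2852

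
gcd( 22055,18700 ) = 55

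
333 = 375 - 42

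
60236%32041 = 28195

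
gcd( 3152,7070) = 2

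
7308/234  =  31 + 3/13 =31.23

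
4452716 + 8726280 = 13178996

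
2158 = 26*83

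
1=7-6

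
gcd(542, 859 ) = 1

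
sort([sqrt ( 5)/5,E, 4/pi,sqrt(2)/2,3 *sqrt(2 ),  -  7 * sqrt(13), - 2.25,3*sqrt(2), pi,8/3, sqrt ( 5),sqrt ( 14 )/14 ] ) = [-7*sqrt(13 ), - 2.25,sqrt(14 ) /14,sqrt(5)/5,sqrt(2 )/2,4/pi,sqrt(5 ),  8/3,E,pi, 3 * sqrt( 2),3*sqrt(2) ]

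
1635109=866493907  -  864858798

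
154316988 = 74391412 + 79925576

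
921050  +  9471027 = 10392077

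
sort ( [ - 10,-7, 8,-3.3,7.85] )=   [ - 10, - 7 , -3.3,  7.85, 8 ]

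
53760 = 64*840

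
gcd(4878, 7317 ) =2439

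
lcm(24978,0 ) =0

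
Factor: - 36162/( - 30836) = 2^(-1)*3^2*7^2*13^( - 1)*41^1*593^ ( - 1 ) = 18081/15418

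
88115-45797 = 42318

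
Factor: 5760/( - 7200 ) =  - 4/5 = - 2^2 * 5^( - 1) 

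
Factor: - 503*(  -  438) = 2^1*3^1*73^1*503^1=220314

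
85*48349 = 4109665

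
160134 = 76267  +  83867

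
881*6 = 5286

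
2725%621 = 241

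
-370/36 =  - 185/18 = -10.28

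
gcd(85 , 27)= 1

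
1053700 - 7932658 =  - 6878958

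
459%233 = 226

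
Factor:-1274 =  - 2^1* 7^2 * 13^1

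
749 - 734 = 15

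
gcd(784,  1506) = 2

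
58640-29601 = 29039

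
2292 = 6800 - 4508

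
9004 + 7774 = 16778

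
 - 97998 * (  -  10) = 979980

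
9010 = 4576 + 4434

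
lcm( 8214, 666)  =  24642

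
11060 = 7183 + 3877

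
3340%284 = 216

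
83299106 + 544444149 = 627743255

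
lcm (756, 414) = 17388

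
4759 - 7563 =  - 2804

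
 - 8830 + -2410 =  - 11240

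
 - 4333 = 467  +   - 4800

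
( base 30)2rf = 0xA41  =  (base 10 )2625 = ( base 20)6B5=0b101001000001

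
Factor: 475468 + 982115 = 1457583 = 3^1 *389^1*1249^1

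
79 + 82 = 161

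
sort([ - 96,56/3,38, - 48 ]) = [ - 96,- 48,56/3, 38]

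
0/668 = 0 = 0.00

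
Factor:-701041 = - 11^1*101^1*631^1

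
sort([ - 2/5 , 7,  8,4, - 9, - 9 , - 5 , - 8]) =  [  -  9, - 9, - 8, - 5, - 2/5,4,7,8] 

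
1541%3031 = 1541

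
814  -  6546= - 5732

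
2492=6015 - 3523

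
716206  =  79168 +637038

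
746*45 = 33570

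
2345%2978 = 2345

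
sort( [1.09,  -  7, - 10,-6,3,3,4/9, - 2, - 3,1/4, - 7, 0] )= [ - 10, - 7 , - 7 , - 6, - 3, - 2,0,1/4,4/9 , 1.09,3,3 ] 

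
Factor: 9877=7^1 * 17^1 * 83^1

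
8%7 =1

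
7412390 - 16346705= - 8934315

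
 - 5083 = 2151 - 7234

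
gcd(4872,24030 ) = 6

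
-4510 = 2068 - 6578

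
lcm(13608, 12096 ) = 108864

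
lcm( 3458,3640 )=69160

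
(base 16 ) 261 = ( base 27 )mf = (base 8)1141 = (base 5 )4414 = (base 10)609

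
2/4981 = 2/4981= 0.00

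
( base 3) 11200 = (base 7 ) 240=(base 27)4i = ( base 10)126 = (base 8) 176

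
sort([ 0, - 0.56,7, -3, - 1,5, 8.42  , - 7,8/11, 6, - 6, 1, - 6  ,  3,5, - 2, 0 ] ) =[  -  7, - 6, - 6, - 3, - 2,  -  1,-0.56, 0, 0, 8/11, 1,3,5,5, 6,7, 8.42 ] 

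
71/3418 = 71/3418  =  0.02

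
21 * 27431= 576051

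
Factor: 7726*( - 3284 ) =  - 2^3 *821^1*3863^1 =- 25372184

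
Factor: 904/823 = 2^3*113^1*823^( - 1) 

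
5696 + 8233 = 13929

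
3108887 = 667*4661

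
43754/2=21877 = 21877.00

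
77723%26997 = 23729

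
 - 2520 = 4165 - 6685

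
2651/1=2651 = 2651.00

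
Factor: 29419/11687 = 29^(  -  1 )*73^1= 73/29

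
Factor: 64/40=8/5= 2^3*5^( - 1 ) 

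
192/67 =192/67 = 2.87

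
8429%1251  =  923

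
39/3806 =39/3806= 0.01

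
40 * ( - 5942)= - 237680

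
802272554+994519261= 1796791815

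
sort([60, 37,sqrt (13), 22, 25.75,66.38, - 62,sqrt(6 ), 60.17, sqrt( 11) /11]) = [  -  62,  sqrt( 11)/11, sqrt (6) , sqrt ( 13),22, 25.75,37, 60, 60.17, 66.38 ] 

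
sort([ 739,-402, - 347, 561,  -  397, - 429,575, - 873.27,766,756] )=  [ - 873.27, - 429,  -  402, - 397, - 347,561 , 575, 739,756, 766] 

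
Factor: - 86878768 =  - 2^4*5429923^1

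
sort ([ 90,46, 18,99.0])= [18 , 46,  90,99.0]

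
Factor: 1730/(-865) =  - 2^1  =  -2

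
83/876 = 83/876= 0.09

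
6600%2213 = 2174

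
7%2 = 1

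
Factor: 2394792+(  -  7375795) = - 883^1*5641^1 = - 4981003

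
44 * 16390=721160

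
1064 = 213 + 851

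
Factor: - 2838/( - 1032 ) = 11/4 = 2^ ( - 2 ) * 11^1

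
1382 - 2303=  - 921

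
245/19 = 12 + 17/19  =  12.89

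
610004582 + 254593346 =864597928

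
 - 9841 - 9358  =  -19199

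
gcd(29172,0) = 29172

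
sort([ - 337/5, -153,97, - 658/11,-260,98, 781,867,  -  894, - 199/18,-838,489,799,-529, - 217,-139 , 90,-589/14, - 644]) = [ - 894,-838,-644,- 529, - 260,-217 ,-153,-139,  -  337/5, - 658/11,-589/14, - 199/18,90,97,98 , 489,781, 799,867 ] 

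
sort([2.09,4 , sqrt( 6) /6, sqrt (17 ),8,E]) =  [sqrt( 6)/6,2.09, E, 4, sqrt(17 ), 8]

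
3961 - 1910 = 2051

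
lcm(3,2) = 6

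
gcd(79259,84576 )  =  1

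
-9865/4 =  - 9865/4=- 2466.25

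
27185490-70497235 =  - 43311745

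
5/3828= 5/3828=0.00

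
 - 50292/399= - 127 + 127/133 = -126.05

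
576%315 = 261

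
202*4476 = 904152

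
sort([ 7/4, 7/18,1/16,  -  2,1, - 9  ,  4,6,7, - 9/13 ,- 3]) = [ - 9, - 3, -2, - 9/13, 1/16,7/18 , 1,7/4 , 4, 6,7]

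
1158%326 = 180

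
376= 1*376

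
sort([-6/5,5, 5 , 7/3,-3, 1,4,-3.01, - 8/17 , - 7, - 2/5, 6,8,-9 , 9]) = [ - 9 , - 7, -3.01,-3, - 6/5, - 8/17, - 2/5, 1,7/3,4 , 5 , 5,6,8,9 ]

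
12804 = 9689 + 3115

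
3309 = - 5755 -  - 9064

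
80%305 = 80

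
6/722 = 3/361 =0.01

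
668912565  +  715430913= 1384343478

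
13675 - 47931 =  - 34256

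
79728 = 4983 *16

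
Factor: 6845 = 5^1*37^2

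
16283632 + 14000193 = 30283825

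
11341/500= 11341/500 = 22.68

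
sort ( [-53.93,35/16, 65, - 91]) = [-91 , -53.93,35/16,65]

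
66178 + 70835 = 137013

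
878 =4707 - 3829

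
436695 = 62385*7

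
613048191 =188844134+424204057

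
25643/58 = 442 + 7/58 = 442.12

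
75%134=75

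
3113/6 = 518 + 5/6 = 518.83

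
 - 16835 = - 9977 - 6858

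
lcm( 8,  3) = 24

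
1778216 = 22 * 80828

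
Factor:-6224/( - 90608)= 389/5663 =7^(-1)*389^1*809^ ( - 1)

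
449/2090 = 449/2090=0.21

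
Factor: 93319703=31^1* 3010313^1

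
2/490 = 1/245  =  0.00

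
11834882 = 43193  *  274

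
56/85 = 56/85 =0.66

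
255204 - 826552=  - 571348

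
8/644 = 2/161 = 0.01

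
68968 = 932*74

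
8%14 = 8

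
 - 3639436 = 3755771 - 7395207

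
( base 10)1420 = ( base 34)17q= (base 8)2614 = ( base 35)15K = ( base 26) 22g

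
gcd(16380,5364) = 36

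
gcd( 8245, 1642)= 1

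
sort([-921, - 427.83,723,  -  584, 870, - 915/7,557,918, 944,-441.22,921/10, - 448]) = [ - 921, - 584,-448, - 441.22, - 427.83 , - 915/7, 921/10,  557, 723,870,918, 944]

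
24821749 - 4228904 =20592845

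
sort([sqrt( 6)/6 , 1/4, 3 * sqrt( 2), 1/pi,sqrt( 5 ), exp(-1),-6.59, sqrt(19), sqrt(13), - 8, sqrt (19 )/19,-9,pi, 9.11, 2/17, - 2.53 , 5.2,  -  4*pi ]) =[  -  4  *pi, - 9, - 8,- 6.59, - 2.53,2/17,sqrt( 19)/19, 1/4,1/pi,exp( - 1 ),sqrt(6) /6, sqrt( 5 ),pi , sqrt( 13), 3 * sqrt(2), sqrt( 19 ), 5.2, 9.11]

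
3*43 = 129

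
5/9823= 5/9823=0.00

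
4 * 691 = 2764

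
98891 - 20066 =78825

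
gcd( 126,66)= 6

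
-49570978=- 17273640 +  - 32297338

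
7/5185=7/5185= 0.00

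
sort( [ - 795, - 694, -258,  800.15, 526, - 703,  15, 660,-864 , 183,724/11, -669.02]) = [ - 864,-795, - 703, - 694,  -  669.02, - 258,15 , 724/11,  183,526, 660, 800.15]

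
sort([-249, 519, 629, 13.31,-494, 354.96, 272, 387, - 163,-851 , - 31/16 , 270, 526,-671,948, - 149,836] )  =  [ -851, - 671, - 494, - 249, - 163,  -  149, -31/16, 13.31, 270, 272 , 354.96, 387,519, 526, 629, 836, 948 ]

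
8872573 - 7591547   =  1281026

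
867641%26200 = 3041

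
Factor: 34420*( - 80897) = -2^2*5^1*1721^1*80897^1= - 2784474740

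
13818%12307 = 1511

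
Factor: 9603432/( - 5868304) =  - 2^ (-1 )*  3^2 * 13^( - 1)*83^1*89^( - 1 )*317^ ( - 1) * 1607^1  =  - 1200429/733538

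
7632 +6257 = 13889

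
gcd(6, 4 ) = 2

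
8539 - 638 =7901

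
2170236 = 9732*223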